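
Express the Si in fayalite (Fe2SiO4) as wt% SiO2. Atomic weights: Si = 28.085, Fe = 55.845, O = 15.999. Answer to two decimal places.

29.49 wt%

Molar mass of Fe2SiO4 = 2*55.845 + 1*28.085 + 4*15.999 = 203.771 g/mol.
Each formula unit contains 1 Si, equivalent to 1/1 = 1.0000 mol SiO2.
M(SiO2) = 1×28.085 + 2×15.999 = 60.083 g/mol.
Mass of SiO2 per formula unit = 1.0000 × 60.083 = 60.083 g.
SiO2 wt% = 60.083 / 203.771 × 100 = 29.49%.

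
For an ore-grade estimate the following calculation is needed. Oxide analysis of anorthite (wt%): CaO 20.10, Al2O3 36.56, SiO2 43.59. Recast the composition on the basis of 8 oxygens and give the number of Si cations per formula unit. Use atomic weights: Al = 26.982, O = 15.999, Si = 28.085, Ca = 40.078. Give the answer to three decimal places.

2.012 Si apfu

CaO (M=56.077): mol = 0.35844; Ca = 0.35844, O = 0.35844.
Al2O3 (M=101.961): mol = 0.35857; Al = 0.71714, O = 1.07571.
SiO2 (M=60.083): mol = 0.72550; Si = 0.72550, O = 1.45100.
ΣO = 2.88515; factor = 8/ΣO = 2.77282.
Si apfu = 0.72550 × 2.77282 = 2.012.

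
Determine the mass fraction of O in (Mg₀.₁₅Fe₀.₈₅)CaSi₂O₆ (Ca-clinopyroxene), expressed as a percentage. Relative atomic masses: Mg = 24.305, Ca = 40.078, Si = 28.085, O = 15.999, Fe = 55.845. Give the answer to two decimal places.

39.45 mass %

Formula mass = 0.15×24.305 + 0.85×55.845 + 1×40.078 + 2×28.085 + 6×15.999 = 243.356 g/mol, of which 95.994 g is O.
So O makes up 95.994/243.356 = 0.3945 of the mass, i.e. 39.45%.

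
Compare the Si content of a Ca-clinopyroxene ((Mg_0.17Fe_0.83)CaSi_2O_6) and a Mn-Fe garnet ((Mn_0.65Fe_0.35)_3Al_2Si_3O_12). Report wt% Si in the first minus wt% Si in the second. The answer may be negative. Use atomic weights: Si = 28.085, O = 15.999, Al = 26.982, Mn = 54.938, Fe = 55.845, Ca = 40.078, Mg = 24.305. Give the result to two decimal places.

First mineral: 56.170 g Si in 242.725 g formula = 23.14 wt% Si.
Second mineral: 84.255 g Si in 495.973 g formula = 16.99 wt% Si.
23.14% − 16.99% gives a difference of 6.15 percentage points.

6.15 percentage points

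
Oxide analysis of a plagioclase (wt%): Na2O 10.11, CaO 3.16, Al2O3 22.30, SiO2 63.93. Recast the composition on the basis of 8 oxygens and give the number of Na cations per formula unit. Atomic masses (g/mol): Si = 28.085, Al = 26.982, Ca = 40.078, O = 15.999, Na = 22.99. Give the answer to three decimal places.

Na2O: 10.11/61.979 = 0.16312 mol → 0.32624 mol Na, 0.16312 mol O.
CaO: 3.16/56.077 = 0.05635 mol → 0.05635 mol Ca, 0.05635 mol O.
Al2O3: 22.30/101.961 = 0.21871 mol → 0.43742 mol Al, 0.65613 mol O.
SiO2: 63.93/60.083 = 1.06403 mol → 1.06403 mol Si, 2.12806 mol O.
Total oxygen = 3.00366 mol. Normalization factor = 8/3.00366 = 2.66342.
Na per 8 O = 0.32624 × 2.66342 = 0.869.

0.869 Na apfu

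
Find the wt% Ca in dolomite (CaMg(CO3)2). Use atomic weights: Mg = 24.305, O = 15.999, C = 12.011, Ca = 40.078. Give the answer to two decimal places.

Molar mass of CaMg(CO3)2: 1*40.078 + 1*24.305 + 2*12.011 + 6*15.999 = 184.399 g/mol.
Mass of Ca per formula unit: 1 × 40.078 = 40.078 g.
Weight fraction Ca = 40.078 / 184.399 = 0.2173.

21.73 weight percent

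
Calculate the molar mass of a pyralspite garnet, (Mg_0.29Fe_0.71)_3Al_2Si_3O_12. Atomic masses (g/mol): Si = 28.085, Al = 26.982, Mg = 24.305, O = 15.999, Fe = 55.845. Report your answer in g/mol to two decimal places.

470.30 g/mol

The formula mass is the sum 0.87×24.305 + 2.13×55.845 + 2×26.982 + 3×28.085 + 12×15.999.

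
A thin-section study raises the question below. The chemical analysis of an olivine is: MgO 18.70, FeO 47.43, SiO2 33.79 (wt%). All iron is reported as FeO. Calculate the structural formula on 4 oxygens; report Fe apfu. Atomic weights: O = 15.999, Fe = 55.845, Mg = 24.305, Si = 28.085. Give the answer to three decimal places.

1.174 Fe apfu

MgO: 18.70/40.304 = 0.46397 mol → 0.46397 mol Mg, 0.46397 mol O.
FeO: 47.43/71.844 = 0.66018 mol → 0.66018 mol Fe, 0.66018 mol O.
SiO2: 33.79/60.083 = 0.56239 mol → 0.56239 mol Si, 1.12478 mol O.
Total oxygen = 2.24893 mol. Normalization factor = 4/2.24893 = 1.77862.
Fe per 4 O = 0.66018 × 1.77862 = 1.174.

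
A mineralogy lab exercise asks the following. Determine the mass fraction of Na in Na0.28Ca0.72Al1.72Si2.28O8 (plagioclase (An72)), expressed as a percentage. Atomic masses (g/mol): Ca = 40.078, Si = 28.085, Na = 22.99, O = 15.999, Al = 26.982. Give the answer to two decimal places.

2.35 mass %

Molar mass of Na0.28Ca0.72Al1.72Si2.28O8: 0.28*22.99 + 0.72*40.078 + 1.72*26.982 + 2.28*28.085 + 8*15.999 = 273.728 g/mol.
Mass of Na per formula unit: 0.28 × 22.99 = 6.437 g.
Weight fraction Na = 6.437 / 273.728 = 0.0235.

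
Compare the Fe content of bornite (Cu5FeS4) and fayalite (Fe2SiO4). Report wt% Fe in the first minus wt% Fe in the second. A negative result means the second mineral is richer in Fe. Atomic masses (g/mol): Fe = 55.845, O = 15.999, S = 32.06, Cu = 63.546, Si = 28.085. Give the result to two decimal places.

First mineral: 55.845 g Fe in 501.815 g formula = 11.13 wt% Fe.
Second mineral: 111.690 g Fe in 203.771 g formula = 54.81 wt% Fe.
11.13% − 54.81% gives a difference of -43.68 percentage points.

-43.68 percentage points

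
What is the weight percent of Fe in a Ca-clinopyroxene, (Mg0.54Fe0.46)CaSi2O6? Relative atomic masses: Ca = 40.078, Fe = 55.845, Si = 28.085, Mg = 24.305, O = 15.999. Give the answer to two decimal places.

M((Mg0.54Fe0.46)CaSi2O6) = 231.055 g/mol.
Fe contributes 0.46 × 55.845 = 25.689 g per mole.
25.689/231.055 = 0.1112 → 11.12%.

11.12 weight percent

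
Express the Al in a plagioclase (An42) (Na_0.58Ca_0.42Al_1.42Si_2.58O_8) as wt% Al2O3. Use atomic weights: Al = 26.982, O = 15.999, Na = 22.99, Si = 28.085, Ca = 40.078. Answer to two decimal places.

Molar mass of Na_0.58Ca_0.42Al_1.42Si_2.58O_8 = 0.58×22.99 + 0.42×40.078 + 1.42×26.982 + 2.58×28.085 + 8×15.999 = 268.933 g/mol.
Each formula unit contains 1.42 Al, equivalent to 1.42/2 = 0.7100 mol Al2O3.
M(Al2O3) = 2×26.982 + 3×15.999 = 101.961 g/mol.
Mass of Al2O3 per formula unit = 0.7100 × 101.961 = 72.392 g.
Al2O3 wt% = 72.392 / 268.933 × 100 = 26.92%.

26.92 wt%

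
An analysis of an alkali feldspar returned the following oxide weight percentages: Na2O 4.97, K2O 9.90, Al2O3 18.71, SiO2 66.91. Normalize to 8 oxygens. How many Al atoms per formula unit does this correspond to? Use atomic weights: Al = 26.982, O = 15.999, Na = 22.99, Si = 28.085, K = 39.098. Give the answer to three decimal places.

0.991 Al apfu

4.97 wt% Na2O ÷ 61.979 g/mol = 0.08019 mol, giving 0.16038 Na and 0.08019 O.
9.90 wt% K2O ÷ 94.195 g/mol = 0.10510 mol, giving 0.21020 K and 0.10510 O.
18.71 wt% Al2O3 ÷ 101.961 g/mol = 0.18350 mol, giving 0.36700 Al and 0.55050 O.
66.91 wt% SiO2 ÷ 60.083 g/mol = 1.11363 mol, giving 1.11363 Si and 2.22726 O.
Oxygen sums to 2.96305; scaling by 8/2.96305 = 2.69992 puts the formula on 8 O.
Al: 0.36700 × 2.69992 = 0.991 atoms per formula unit.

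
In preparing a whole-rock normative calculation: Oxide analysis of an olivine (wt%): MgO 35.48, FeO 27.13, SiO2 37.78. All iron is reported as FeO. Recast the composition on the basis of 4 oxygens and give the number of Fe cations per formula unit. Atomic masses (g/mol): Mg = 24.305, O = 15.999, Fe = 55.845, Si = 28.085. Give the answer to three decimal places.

MgO (M=40.304): mol = 0.88031; Mg = 0.88031, O = 0.88031.
FeO (M=71.844): mol = 0.37762; Fe = 0.37762, O = 0.37762.
SiO2 (M=60.083): mol = 0.62880; Si = 0.62880, O = 1.25760.
ΣO = 2.51553; factor = 4/ΣO = 1.59012.
Fe apfu = 0.37762 × 1.59012 = 0.600.

0.600 Fe apfu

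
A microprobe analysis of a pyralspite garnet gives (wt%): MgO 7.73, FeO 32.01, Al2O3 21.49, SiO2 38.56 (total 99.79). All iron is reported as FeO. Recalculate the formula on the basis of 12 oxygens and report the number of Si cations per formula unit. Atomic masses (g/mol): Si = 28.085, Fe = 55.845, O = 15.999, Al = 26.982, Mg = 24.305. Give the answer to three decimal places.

3.016 Si apfu

7.73 wt% MgO ÷ 40.304 g/mol = 0.19179 mol, giving 0.19179 Mg and 0.19179 O.
32.01 wt% FeO ÷ 71.844 g/mol = 0.44555 mol, giving 0.44555 Fe and 0.44555 O.
21.49 wt% Al2O3 ÷ 101.961 g/mol = 0.21077 mol, giving 0.42154 Al and 0.63231 O.
38.56 wt% SiO2 ÷ 60.083 g/mol = 0.64178 mol, giving 0.64178 Si and 1.28356 O.
Oxygen sums to 2.55321; scaling by 12/2.55321 = 4.69997 puts the formula on 12 O.
Si: 0.64178 × 4.69997 = 3.016 atoms per formula unit.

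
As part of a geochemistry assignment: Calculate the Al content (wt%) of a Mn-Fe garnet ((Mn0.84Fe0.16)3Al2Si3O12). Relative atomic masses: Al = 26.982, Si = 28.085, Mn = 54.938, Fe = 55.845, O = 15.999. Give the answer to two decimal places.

Molar mass of (Mn0.84Fe0.16)3Al2Si3O12: 2.52×54.938 + 0.48×55.845 + 2×26.982 + 3×28.085 + 12×15.999 = 495.456 g/mol.
Mass of Al per formula unit: 2 × 26.982 = 53.964 g.
Weight fraction Al = 53.964 / 495.456 = 0.1089.

10.89 wt%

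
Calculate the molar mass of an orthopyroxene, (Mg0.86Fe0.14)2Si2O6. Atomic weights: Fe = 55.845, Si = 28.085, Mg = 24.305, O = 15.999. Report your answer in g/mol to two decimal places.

209.61 g/mol

Mg: 1.72 × 24.305 = 41.8046
Fe: 0.28 × 55.845 = 15.6366
Si: 2 × 28.085 = 56.1700
O: 6 × 15.999 = 95.9940
Summing the contributions gives the formula mass.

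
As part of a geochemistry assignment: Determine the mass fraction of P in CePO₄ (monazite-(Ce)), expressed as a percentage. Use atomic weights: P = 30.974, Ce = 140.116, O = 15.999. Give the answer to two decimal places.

13.18 wt%

M(CePO₄) = 235.086 g/mol.
P contributes 1 × 30.974 = 30.974 g per mole.
30.974/235.086 = 0.1318 → 13.18%.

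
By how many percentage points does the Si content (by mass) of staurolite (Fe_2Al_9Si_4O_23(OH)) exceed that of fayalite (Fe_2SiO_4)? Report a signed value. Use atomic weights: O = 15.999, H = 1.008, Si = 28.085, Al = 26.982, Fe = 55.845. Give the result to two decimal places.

M(Fe_2Al_9Si_4O_23(OH)) = 851.852 g/mol, so wt% Si = 112.340/851.852 × 100 = 13.19%.
M(Fe_2SiO_4) = 203.771 g/mol, so wt% Si = 28.085/203.771 × 100 = 13.78%.
13.19 − 13.78 = -0.59 pp.

-0.59 percentage points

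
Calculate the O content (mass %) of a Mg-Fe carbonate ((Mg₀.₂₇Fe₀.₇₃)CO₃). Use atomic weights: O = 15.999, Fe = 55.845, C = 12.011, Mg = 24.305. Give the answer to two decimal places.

Formula mass = 0.27·24.305 + 0.73·55.845 + 1·12.011 + 3·15.999 = 107.337 g/mol, of which 47.997 g is O.
So O makes up 47.997/107.337 = 0.4472 of the mass, i.e. 44.72%.

44.72 mass %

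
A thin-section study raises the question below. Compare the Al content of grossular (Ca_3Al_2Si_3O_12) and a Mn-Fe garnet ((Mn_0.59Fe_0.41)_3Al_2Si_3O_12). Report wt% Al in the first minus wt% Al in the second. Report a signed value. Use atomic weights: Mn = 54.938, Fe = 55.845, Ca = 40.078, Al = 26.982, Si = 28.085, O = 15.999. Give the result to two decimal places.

Al in Ca_3Al_2Si_3O_12: molar mass 450.441 g/mol; 2×26.982 = 53.964 g → 11.98 wt%.
Al in (Mn_0.59Fe_0.41)_3Al_2Si_3O_12: molar mass 496.137 g/mol; 2×26.982 = 53.964 g → 10.88 wt%.
Difference = 11.98 − 10.88 = 1.10 percentage points.

1.10 percentage points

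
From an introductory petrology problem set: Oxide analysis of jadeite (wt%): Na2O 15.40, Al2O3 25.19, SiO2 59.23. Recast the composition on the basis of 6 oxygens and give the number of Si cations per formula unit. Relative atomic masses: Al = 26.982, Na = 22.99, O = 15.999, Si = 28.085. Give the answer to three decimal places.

1.997 Si apfu

15.40 wt% Na2O ÷ 61.979 g/mol = 0.24847 mol, giving 0.49694 Na and 0.24847 O.
25.19 wt% Al2O3 ÷ 101.961 g/mol = 0.24706 mol, giving 0.49412 Al and 0.74118 O.
59.23 wt% SiO2 ÷ 60.083 g/mol = 0.98580 mol, giving 0.98580 Si and 1.97160 O.
Oxygen sums to 2.96125; scaling by 6/2.96125 = 2.02617 puts the formula on 6 O.
Si: 0.98580 × 2.02617 = 1.997 atoms per formula unit.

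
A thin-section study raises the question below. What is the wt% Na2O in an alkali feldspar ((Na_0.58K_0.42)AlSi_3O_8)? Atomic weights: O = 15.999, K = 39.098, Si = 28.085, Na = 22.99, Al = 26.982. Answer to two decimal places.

Formula mass = 268.984 g/mol.
0.58 Na → 0.2900 mol Na2O per formula unit; M(Na2O) = 61.979, so Na2O mass = 17.974 g.
17.974/268.984 × 100 = 6.68 wt%.

6.68 wt%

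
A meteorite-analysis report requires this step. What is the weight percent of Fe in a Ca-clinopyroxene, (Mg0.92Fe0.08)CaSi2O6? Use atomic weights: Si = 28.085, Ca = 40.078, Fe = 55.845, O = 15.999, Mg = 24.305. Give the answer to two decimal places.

2.04 mass %

M((Mg0.92Fe0.08)CaSi2O6) = 219.070 g/mol.
Fe contributes 0.08 × 55.845 = 4.468 g per mole.
4.468/219.070 = 0.0204 → 2.04%.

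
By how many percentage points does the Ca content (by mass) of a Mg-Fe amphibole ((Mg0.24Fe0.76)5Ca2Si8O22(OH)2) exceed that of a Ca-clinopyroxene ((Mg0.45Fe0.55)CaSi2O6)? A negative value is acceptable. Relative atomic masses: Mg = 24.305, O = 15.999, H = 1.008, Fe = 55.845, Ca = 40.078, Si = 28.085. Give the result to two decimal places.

-8.54 percentage points

M((Mg0.24Fe0.76)5Ca2Si8O22(OH)2) = 932.205 g/mol, so wt% Ca = 80.156/932.205 × 100 = 8.60%.
M((Mg0.45Fe0.55)CaSi2O6) = 233.894 g/mol, so wt% Ca = 40.078/233.894 × 100 = 17.14%.
8.60 − 17.14 = -8.54 pp.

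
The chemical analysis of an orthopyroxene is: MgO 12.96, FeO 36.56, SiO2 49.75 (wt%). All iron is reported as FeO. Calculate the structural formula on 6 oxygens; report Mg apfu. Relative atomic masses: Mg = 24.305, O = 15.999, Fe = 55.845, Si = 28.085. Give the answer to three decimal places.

12.96 wt% MgO ÷ 40.304 g/mol = 0.32156 mol, giving 0.32156 Mg and 0.32156 O.
36.56 wt% FeO ÷ 71.844 g/mol = 0.50888 mol, giving 0.50888 Fe and 0.50888 O.
49.75 wt% SiO2 ÷ 60.083 g/mol = 0.82802 mol, giving 0.82802 Si and 1.65604 O.
Oxygen sums to 2.48648; scaling by 6/2.48648 = 2.41305 puts the formula on 6 O.
Mg: 0.32156 × 2.41305 = 0.776 atoms per formula unit.

0.776 Mg apfu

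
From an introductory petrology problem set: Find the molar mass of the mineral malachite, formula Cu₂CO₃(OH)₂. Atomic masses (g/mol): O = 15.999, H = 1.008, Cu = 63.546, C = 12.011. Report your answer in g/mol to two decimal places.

221.11 g/mol

The formula mass is the sum 2·63.546 + 1·12.011 + 5·15.999 + 2·1.008.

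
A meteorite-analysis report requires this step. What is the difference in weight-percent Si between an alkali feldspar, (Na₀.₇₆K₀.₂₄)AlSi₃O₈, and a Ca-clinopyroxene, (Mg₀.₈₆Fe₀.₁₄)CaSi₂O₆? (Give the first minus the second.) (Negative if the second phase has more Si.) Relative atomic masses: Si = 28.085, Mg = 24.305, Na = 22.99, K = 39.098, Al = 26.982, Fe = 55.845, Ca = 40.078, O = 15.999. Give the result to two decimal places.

M((Na₀.₇₆K₀.₂₄)AlSi₃O₈) = 266.085 g/mol, so wt% Si = 84.255/266.085 × 100 = 31.66%.
M((Mg₀.₈₆Fe₀.₁₄)CaSi₂O₆) = 220.963 g/mol, so wt% Si = 56.170/220.963 × 100 = 25.42%.
31.66 − 25.42 = 6.24 pp.

6.24 percentage points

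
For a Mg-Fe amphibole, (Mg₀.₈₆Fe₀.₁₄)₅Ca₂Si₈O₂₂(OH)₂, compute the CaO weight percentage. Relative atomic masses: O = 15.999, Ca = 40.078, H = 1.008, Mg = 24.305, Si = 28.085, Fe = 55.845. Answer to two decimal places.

M((Mg₀.₈₆Fe₀.₁₄)₅Ca₂Si₈O₂₂(OH)₂) = 834.431 g/mol; M(CaO) = 56.077 g/mol.
Moles CaO per formula unit = 2 Ca ÷ 1 = 2.0000.
CaO fraction = (2.0000 × 56.077) / 834.431 = 112.154/834.431 = 0.1344.

13.44 wt%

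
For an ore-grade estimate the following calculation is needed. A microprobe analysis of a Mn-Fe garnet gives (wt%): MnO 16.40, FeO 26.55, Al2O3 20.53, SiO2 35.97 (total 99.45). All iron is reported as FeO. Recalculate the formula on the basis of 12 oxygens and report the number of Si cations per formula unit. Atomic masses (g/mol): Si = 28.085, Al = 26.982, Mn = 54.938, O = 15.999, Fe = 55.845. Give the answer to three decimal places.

MnO (M=70.937): mol = 0.23119; Mn = 0.23119, O = 0.23119.
FeO (M=71.844): mol = 0.36955; Fe = 0.36955, O = 0.36955.
Al2O3 (M=101.961): mol = 0.20135; Al = 0.40270, O = 0.60405.
SiO2 (M=60.083): mol = 0.59867; Si = 0.59867, O = 1.19734.
ΣO = 2.40213; factor = 12/ΣO = 4.99557.
Si apfu = 0.59867 × 4.99557 = 2.991.

2.991 Si apfu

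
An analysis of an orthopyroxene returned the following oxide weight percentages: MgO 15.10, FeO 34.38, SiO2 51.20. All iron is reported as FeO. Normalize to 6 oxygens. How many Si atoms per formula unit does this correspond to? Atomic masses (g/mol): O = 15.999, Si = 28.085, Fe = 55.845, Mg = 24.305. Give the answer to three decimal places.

1.999 Si apfu

MgO: 15.10/40.304 = 0.37465 mol → 0.37465 mol Mg, 0.37465 mol O.
FeO: 34.38/71.844 = 0.47854 mol → 0.47854 mol Fe, 0.47854 mol O.
SiO2: 51.20/60.083 = 0.85215 mol → 0.85215 mol Si, 1.70430 mol O.
Total oxygen = 2.55749 mol. Normalization factor = 6/2.55749 = 2.34605.
Si per 6 O = 0.85215 × 2.34605 = 1.999.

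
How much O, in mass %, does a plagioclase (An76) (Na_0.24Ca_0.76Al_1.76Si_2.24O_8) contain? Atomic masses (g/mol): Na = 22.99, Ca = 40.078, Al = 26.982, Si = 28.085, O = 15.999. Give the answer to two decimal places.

46.65 mass %

Molar mass of Na_0.24Ca_0.76Al_1.76Si_2.24O_8: 0.24·22.99 + 0.76·40.078 + 1.76·26.982 + 2.24·28.085 + 8·15.999 = 274.368 g/mol.
Mass of O per formula unit: 8 × 15.999 = 127.992 g.
Weight fraction O = 127.992 / 274.368 = 0.4665.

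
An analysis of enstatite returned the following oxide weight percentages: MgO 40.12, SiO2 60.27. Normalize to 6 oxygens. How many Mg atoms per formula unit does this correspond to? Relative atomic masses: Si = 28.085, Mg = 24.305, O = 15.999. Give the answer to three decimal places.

40.12 wt% MgO ÷ 40.304 g/mol = 0.99543 mol, giving 0.99543 Mg and 0.99543 O.
60.27 wt% SiO2 ÷ 60.083 g/mol = 1.00311 mol, giving 1.00311 Si and 2.00622 O.
Oxygen sums to 3.00165; scaling by 6/3.00165 = 1.99890 puts the formula on 6 O.
Mg: 0.99543 × 1.99890 = 1.990 atoms per formula unit.

1.990 Mg apfu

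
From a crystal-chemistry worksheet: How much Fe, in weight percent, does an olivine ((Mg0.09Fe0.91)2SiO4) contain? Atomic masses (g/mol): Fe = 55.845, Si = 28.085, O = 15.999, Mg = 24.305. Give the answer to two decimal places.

51.31 weight percent

Formula mass = 0.18×24.305 + 1.82×55.845 + 1×28.085 + 4×15.999 = 198.094 g/mol, of which 101.638 g is Fe.
So Fe makes up 101.638/198.094 = 0.5131 of the mass, i.e. 51.31%.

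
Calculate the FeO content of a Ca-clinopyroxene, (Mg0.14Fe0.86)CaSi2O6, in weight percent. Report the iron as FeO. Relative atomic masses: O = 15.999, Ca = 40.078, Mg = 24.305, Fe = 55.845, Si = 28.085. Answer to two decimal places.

M((Mg0.14Fe0.86)CaSi2O6) = 243.671 g/mol; M(FeO) = 71.844 g/mol.
Moles FeO per formula unit = 0.86 Fe ÷ 1 = 0.8600.
FeO fraction = (0.8600 × 71.844) / 243.671 = 61.786/243.671 = 0.2536.

25.36 wt%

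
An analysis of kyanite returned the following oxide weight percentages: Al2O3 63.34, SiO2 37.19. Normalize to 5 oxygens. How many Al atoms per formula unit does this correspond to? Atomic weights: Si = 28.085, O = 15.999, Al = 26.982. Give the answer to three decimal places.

Al2O3 (M=101.961): mol = 0.62122; Al = 1.24244, O = 1.86366.
SiO2 (M=60.083): mol = 0.61898; Si = 0.61898, O = 1.23796.
ΣO = 3.10162; factor = 5/ΣO = 1.61206.
Al apfu = 1.24244 × 1.61206 = 2.003.

2.003 Al apfu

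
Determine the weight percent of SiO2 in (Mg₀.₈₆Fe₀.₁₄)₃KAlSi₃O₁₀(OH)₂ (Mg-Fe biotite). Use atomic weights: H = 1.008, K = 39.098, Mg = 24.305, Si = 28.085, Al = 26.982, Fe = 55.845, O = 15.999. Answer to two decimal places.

41.87 wt%

M((Mg₀.₈₆Fe₀.₁₄)₃KAlSi₃O₁₀(OH)₂) = 430.501 g/mol; M(SiO2) = 60.083 g/mol.
Moles SiO2 per formula unit = 3 Si ÷ 1 = 3.0000.
SiO2 fraction = (3.0000 × 60.083) / 430.501 = 180.249/430.501 = 0.4187.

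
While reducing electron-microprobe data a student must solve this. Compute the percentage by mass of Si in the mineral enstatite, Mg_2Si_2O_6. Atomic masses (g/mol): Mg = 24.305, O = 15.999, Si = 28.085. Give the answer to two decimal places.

27.98 wt%

Formula mass = 2×24.305 + 2×28.085 + 6×15.999 = 200.774 g/mol, of which 56.170 g is Si.
So Si makes up 56.170/200.774 = 0.2798 of the mass, i.e. 27.98%.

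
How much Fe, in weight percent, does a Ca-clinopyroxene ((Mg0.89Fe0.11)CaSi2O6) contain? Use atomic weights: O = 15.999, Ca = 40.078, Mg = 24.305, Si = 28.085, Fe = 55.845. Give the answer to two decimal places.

2.79 weight percent

Formula mass = 0.89×24.305 + 0.11×55.845 + 1×40.078 + 2×28.085 + 6×15.999 = 220.016 g/mol, of which 6.143 g is Fe.
So Fe makes up 6.143/220.016 = 0.0279 of the mass, i.e. 2.79%.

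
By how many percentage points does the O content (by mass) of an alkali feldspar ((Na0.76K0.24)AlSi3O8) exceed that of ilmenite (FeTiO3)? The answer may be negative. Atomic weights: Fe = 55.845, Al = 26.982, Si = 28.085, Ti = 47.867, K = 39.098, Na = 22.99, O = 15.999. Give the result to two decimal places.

16.46 percentage points

M((Na0.76K0.24)AlSi3O8) = 266.085 g/mol, so wt% O = 127.992/266.085 × 100 = 48.10%.
M(FeTiO3) = 151.709 g/mol, so wt% O = 47.997/151.709 × 100 = 31.64%.
48.10 − 31.64 = 16.46 pp.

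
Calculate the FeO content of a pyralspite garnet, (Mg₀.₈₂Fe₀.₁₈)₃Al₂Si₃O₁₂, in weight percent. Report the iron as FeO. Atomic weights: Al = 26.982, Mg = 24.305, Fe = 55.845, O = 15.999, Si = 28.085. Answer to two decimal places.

9.23 wt%

Formula mass = 420.154 g/mol.
0.54 Fe → 0.5400 mol FeO per formula unit; M(FeO) = 71.844, so FeO mass = 38.796 g.
38.796/420.154 × 100 = 9.23 wt%.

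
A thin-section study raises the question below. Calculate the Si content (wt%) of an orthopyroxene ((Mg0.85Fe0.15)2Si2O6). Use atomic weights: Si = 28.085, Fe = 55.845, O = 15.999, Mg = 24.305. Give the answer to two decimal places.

Formula mass = 1.70*24.305 + 0.30*55.845 + 2*28.085 + 6*15.999 = 210.236 g/mol, of which 56.170 g is Si.
So Si makes up 56.170/210.236 = 0.2672 of the mass, i.e. 26.72%.

26.72 wt%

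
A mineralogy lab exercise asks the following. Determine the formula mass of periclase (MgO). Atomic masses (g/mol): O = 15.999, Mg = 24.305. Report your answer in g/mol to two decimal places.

40.30 g/mol

M = 1·24.305 + 1·15.999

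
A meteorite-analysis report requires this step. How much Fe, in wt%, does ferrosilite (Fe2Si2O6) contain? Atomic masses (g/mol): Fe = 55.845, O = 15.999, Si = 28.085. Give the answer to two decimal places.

42.33 wt%

Molar mass of Fe2Si2O6: 2×55.845 + 2×28.085 + 6×15.999 = 263.854 g/mol.
Mass of Fe per formula unit: 2 × 55.845 = 111.690 g.
Weight fraction Fe = 111.690 / 263.854 = 0.4233.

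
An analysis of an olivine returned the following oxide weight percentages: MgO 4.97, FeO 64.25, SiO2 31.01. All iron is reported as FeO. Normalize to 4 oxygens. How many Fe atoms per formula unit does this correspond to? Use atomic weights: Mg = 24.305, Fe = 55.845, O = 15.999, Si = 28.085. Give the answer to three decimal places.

4.97 wt% MgO ÷ 40.304 g/mol = 0.12331 mol, giving 0.12331 Mg and 0.12331 O.
64.25 wt% FeO ÷ 71.844 g/mol = 0.89430 mol, giving 0.89430 Fe and 0.89430 O.
31.01 wt% SiO2 ÷ 60.083 g/mol = 0.51612 mol, giving 0.51612 Si and 1.03224 O.
Oxygen sums to 2.04985; scaling by 4/2.04985 = 1.95136 puts the formula on 4 O.
Fe: 0.89430 × 1.95136 = 1.745 atoms per formula unit.

1.745 Fe apfu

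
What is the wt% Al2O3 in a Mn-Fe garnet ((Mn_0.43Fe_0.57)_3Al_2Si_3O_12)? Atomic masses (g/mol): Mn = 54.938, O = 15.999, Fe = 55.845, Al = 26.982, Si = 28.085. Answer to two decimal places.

Formula mass = 496.572 g/mol.
2 Al → 1.0000 mol Al2O3 per formula unit; M(Al2O3) = 101.961, so Al2O3 mass = 101.961 g.
101.961/496.572 × 100 = 20.53 wt%.

20.53 wt%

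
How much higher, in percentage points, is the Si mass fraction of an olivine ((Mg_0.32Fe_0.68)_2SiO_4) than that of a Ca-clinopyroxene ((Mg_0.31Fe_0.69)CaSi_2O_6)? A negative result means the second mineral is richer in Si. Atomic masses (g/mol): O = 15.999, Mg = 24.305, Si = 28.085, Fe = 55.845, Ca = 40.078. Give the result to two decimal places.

Si in (Mg_0.32Fe_0.68)_2SiO_4: molar mass 183.585 g/mol; 1×28.085 = 28.085 g → 15.30 wt%.
Si in (Mg_0.31Fe_0.69)CaSi_2O_6: molar mass 238.310 g/mol; 2×28.085 = 56.170 g → 23.57 wt%.
Difference = 15.30 − 23.57 = -8.27 percentage points.

-8.27 percentage points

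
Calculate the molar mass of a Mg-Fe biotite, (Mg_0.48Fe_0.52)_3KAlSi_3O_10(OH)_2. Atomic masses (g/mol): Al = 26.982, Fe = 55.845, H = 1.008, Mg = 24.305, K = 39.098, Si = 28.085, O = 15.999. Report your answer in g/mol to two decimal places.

Mg: 1.44 × 24.305 = 34.9992
Fe: 1.56 × 55.845 = 87.1182
K: 1 × 39.098 = 39.0980
Al: 1 × 26.982 = 26.9820
Si: 3 × 28.085 = 84.2550
O: 12 × 15.999 = 191.9880
H: 2 × 1.008 = 2.0160
Summing the contributions gives the formula mass.

466.46 g/mol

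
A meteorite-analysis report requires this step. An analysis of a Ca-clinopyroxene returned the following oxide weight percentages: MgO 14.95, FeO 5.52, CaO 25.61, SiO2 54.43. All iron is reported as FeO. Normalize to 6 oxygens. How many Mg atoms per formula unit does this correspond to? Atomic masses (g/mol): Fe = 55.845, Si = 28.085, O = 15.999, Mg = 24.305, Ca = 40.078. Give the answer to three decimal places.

0.819 Mg apfu

MgO (M=40.304): mol = 0.37093; Mg = 0.37093, O = 0.37093.
FeO (M=71.844): mol = 0.07683; Fe = 0.07683, O = 0.07683.
CaO (M=56.077): mol = 0.45669; Ca = 0.45669, O = 0.45669.
SiO2 (M=60.083): mol = 0.90591; Si = 0.90591, O = 1.81182.
ΣO = 2.71627; factor = 6/ΣO = 2.20891.
Mg apfu = 0.37093 × 2.20891 = 0.819.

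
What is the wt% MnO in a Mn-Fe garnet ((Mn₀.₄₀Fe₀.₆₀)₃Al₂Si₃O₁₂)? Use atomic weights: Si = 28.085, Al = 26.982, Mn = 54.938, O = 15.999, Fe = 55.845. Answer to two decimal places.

17.14 wt%

M((Mn₀.₄₀Fe₀.₆₀)₃Al₂Si₃O₁₂) = 496.654 g/mol; M(MnO) = 70.937 g/mol.
Moles MnO per formula unit = 1.20 Mn ÷ 1 = 1.2000.
MnO fraction = (1.2000 × 70.937) / 496.654 = 85.124/496.654 = 0.1714.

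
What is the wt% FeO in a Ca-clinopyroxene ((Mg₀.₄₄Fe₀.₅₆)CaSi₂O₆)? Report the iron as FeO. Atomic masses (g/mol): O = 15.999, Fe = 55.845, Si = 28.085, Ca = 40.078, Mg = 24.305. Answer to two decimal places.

Molar mass of (Mg₀.₄₄Fe₀.₅₆)CaSi₂O₆ = 0.44·24.305 + 0.56·55.845 + 1·40.078 + 2·28.085 + 6·15.999 = 234.209 g/mol.
Each formula unit contains 0.56 Fe, equivalent to 0.56/1 = 0.5600 mol FeO.
M(FeO) = 1×55.845 + 1×15.999 = 71.844 g/mol.
Mass of FeO per formula unit = 0.5600 × 71.844 = 40.233 g.
FeO wt% = 40.233 / 234.209 × 100 = 17.18%.

17.18 wt%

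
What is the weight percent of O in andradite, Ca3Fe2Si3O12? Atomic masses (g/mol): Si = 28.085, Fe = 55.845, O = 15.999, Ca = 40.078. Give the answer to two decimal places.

37.78 weight percent

M(Ca3Fe2Si3O12) = 508.167 g/mol.
O contributes 12 × 15.999 = 191.988 g per mole.
191.988/508.167 = 0.3778 → 37.78%.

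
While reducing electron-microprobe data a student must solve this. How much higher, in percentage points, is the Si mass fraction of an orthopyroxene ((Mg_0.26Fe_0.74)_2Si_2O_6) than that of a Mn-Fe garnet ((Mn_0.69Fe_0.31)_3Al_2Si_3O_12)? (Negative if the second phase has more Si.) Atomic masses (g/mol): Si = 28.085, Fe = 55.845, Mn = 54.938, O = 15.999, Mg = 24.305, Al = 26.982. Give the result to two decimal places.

Si in (Mg_0.26Fe_0.74)_2Si_2O_6: molar mass 247.453 g/mol; 2×28.085 = 56.170 g → 22.70 wt%.
Si in (Mn_0.69Fe_0.31)_3Al_2Si_3O_12: molar mass 495.865 g/mol; 3×28.085 = 84.255 g → 16.99 wt%.
Difference = 22.70 − 16.99 = 5.71 percentage points.

5.71 percentage points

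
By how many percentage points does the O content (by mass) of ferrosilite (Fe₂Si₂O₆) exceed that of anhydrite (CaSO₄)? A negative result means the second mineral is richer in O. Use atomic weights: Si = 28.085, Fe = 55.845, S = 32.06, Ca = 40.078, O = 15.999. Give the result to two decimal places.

-10.63 percentage points

First mineral: 95.994 g O in 263.854 g formula = 36.38 wt% O.
Second mineral: 63.996 g O in 136.134 g formula = 47.01 wt% O.
36.38% − 47.01% gives a difference of -10.63 percentage points.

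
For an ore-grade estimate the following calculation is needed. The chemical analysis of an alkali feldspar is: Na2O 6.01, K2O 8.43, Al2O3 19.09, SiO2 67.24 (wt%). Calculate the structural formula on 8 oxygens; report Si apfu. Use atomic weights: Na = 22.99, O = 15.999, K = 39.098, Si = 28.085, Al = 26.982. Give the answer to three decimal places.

2.998 Si apfu

Na2O: 6.01/61.979 = 0.09697 mol → 0.19394 mol Na, 0.09697 mol O.
K2O: 8.43/94.195 = 0.08950 mol → 0.17900 mol K, 0.08950 mol O.
Al2O3: 19.09/101.961 = 0.18723 mol → 0.37446 mol Al, 0.56169 mol O.
SiO2: 67.24/60.083 = 1.11912 mol → 1.11912 mol Si, 2.23824 mol O.
Total oxygen = 2.98640 mol. Normalization factor = 8/2.98640 = 2.67881.
Si per 8 O = 1.11912 × 2.67881 = 2.998.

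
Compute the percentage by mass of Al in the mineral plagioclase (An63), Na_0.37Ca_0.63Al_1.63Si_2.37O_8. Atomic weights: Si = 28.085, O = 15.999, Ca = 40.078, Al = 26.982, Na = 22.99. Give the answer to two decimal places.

16.15 weight percent

Molar mass of Na_0.37Ca_0.63Al_1.63Si_2.37O_8: 0.37·22.99 + 0.63·40.078 + 1.63·26.982 + 2.37·28.085 + 8·15.999 = 272.290 g/mol.
Mass of Al per formula unit: 1.63 × 26.982 = 43.981 g.
Weight fraction Al = 43.981 / 272.290 = 0.1615.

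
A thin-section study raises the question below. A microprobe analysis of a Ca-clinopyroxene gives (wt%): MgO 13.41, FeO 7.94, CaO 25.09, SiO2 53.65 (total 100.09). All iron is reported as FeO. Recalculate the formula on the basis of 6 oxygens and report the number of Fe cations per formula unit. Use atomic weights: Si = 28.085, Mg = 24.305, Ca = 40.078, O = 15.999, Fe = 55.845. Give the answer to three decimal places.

MgO: 13.41/40.304 = 0.33272 mol → 0.33272 mol Mg, 0.33272 mol O.
FeO: 7.94/71.844 = 0.11052 mol → 0.11052 mol Fe, 0.11052 mol O.
CaO: 25.09/56.077 = 0.44742 mol → 0.44742 mol Ca, 0.44742 mol O.
SiO2: 53.65/60.083 = 0.89293 mol → 0.89293 mol Si, 1.78586 mol O.
Total oxygen = 2.67652 mol. Normalization factor = 6/2.67652 = 2.24172.
Fe per 6 O = 0.11052 × 2.24172 = 0.248.

0.248 Fe apfu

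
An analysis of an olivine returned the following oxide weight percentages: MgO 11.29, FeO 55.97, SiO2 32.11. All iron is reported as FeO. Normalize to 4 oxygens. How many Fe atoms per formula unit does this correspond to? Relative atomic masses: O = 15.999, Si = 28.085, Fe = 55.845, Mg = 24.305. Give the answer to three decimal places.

1.464 Fe apfu

11.29 wt% MgO ÷ 40.304 g/mol = 0.28012 mol, giving 0.28012 Mg and 0.28012 O.
55.97 wt% FeO ÷ 71.844 g/mol = 0.77905 mol, giving 0.77905 Fe and 0.77905 O.
32.11 wt% SiO2 ÷ 60.083 g/mol = 0.53443 mol, giving 0.53443 Si and 1.06886 O.
Oxygen sums to 2.12803; scaling by 4/2.12803 = 1.87967 puts the formula on 4 O.
Fe: 0.77905 × 1.87967 = 1.464 atoms per formula unit.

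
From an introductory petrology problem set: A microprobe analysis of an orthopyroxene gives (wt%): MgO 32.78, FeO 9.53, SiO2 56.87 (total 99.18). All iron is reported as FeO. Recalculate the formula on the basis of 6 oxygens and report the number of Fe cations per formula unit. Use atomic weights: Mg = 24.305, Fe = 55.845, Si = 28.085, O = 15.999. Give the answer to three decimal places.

32.78 wt% MgO ÷ 40.304 g/mol = 0.81332 mol, giving 0.81332 Mg and 0.81332 O.
9.53 wt% FeO ÷ 71.844 g/mol = 0.13265 mol, giving 0.13265 Fe and 0.13265 O.
56.87 wt% SiO2 ÷ 60.083 g/mol = 0.94652 mol, giving 0.94652 Si and 1.89304 O.
Oxygen sums to 2.83901; scaling by 6/2.83901 = 2.11341 puts the formula on 6 O.
Fe: 0.13265 × 2.11341 = 0.280 atoms per formula unit.

0.280 Fe apfu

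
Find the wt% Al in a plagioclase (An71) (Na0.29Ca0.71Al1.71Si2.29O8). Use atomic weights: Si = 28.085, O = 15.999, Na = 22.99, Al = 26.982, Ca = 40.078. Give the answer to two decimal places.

16.87 weight percent

Formula mass = 0.29×22.99 + 0.71×40.078 + 1.71×26.982 + 2.29×28.085 + 8×15.999 = 273.568 g/mol, of which 46.139 g is Al.
So Al makes up 46.139/273.568 = 0.1687 of the mass, i.e. 16.87%.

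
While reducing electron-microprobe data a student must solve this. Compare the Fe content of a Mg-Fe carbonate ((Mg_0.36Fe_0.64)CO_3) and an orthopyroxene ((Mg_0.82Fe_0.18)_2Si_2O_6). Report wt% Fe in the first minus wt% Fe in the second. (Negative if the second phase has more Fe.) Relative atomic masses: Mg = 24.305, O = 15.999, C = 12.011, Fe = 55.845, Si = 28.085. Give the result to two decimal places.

24.72 percentage points

First mineral: 35.741 g Fe in 104.499 g formula = 34.20 wt% Fe.
Second mineral: 20.104 g Fe in 212.128 g formula = 9.48 wt% Fe.
34.20% − 9.48% gives a difference of 24.72 percentage points.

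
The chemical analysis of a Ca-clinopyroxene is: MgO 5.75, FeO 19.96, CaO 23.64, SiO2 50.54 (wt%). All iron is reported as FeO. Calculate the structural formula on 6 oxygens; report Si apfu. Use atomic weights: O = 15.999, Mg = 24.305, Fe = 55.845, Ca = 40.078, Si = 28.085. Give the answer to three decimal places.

MgO: 5.75/40.304 = 0.14267 mol → 0.14267 mol Mg, 0.14267 mol O.
FeO: 19.96/71.844 = 0.27782 mol → 0.27782 mol Fe, 0.27782 mol O.
CaO: 23.64/56.077 = 0.42156 mol → 0.42156 mol Ca, 0.42156 mol O.
SiO2: 50.54/60.083 = 0.84117 mol → 0.84117 mol Si, 1.68234 mol O.
Total oxygen = 2.52439 mol. Normalization factor = 6/2.52439 = 2.37681.
Si per 6 O = 0.84117 × 2.37681 = 1.999.

1.999 Si apfu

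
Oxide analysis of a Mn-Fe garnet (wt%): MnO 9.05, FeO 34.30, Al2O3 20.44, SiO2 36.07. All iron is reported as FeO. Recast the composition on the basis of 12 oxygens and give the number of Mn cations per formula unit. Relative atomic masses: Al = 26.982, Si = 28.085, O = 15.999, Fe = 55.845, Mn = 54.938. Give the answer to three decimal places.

9.05 wt% MnO ÷ 70.937 g/mol = 0.12758 mol, giving 0.12758 Mn and 0.12758 O.
34.30 wt% FeO ÷ 71.844 g/mol = 0.47742 mol, giving 0.47742 Fe and 0.47742 O.
20.44 wt% Al2O3 ÷ 101.961 g/mol = 0.20047 mol, giving 0.40094 Al and 0.60141 O.
36.07 wt% SiO2 ÷ 60.083 g/mol = 0.60034 mol, giving 0.60034 Si and 1.20068 O.
Oxygen sums to 2.40709; scaling by 12/2.40709 = 4.98527 puts the formula on 12 O.
Mn: 0.12758 × 4.98527 = 0.636 atoms per formula unit.

0.636 Mn apfu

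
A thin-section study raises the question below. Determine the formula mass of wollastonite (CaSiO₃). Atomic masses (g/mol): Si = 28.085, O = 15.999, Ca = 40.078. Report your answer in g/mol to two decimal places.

116.16 g/mol

The formula mass is the sum 1×40.078 + 1×28.085 + 3×15.999.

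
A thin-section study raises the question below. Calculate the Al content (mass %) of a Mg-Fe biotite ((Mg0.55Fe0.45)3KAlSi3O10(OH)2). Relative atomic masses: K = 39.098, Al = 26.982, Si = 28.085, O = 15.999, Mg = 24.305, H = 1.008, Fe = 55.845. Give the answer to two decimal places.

M((Mg0.55Fe0.45)3KAlSi3O10(OH)2) = 459.833 g/mol.
Al contributes 1 × 26.982 = 26.982 g per mole.
26.982/459.833 = 0.0587 → 5.87%.

5.87 mass %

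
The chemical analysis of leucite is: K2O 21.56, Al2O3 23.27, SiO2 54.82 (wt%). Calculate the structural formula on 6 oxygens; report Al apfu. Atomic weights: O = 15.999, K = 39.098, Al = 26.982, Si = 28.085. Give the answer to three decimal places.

1.000 Al apfu

K2O: 21.56/94.195 = 0.22889 mol → 0.45778 mol K, 0.22889 mol O.
Al2O3: 23.27/101.961 = 0.22822 mol → 0.45644 mol Al, 0.68466 mol O.
SiO2: 54.82/60.083 = 0.91240 mol → 0.91240 mol Si, 1.82480 mol O.
Total oxygen = 2.73835 mol. Normalization factor = 6/2.73835 = 2.19110.
Al per 6 O = 0.45644 × 2.19110 = 1.000.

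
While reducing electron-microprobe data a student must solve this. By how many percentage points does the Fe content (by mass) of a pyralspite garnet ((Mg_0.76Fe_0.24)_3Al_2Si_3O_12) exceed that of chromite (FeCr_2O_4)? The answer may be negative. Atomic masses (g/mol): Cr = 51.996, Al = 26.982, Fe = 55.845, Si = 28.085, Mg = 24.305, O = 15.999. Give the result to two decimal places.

M((Mg_0.76Fe_0.24)_3Al_2Si_3O_12) = 425.831 g/mol, so wt% Fe = 40.208/425.831 × 100 = 9.44%.
M(FeCr_2O_4) = 223.833 g/mol, so wt% Fe = 55.845/223.833 × 100 = 24.95%.
9.44 − 24.95 = -15.51 pp.

-15.51 percentage points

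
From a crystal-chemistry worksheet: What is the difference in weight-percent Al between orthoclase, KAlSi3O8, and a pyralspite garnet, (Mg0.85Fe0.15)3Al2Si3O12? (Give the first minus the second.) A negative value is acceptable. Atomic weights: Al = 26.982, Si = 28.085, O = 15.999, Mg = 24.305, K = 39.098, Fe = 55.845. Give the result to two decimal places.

First mineral: 26.982 g Al in 278.327 g formula = 9.69 wt% Al.
Second mineral: 53.964 g Al in 417.315 g formula = 12.93 wt% Al.
9.69% − 12.93% gives a difference of -3.24 percentage points.

-3.24 percentage points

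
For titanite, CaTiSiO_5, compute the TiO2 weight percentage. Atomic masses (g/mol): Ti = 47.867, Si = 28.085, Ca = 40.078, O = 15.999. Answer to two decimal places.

M(CaTiSiO_5) = 196.025 g/mol; M(TiO2) = 79.865 g/mol.
Moles TiO2 per formula unit = 1 Ti ÷ 1 = 1.0000.
TiO2 fraction = (1.0000 × 79.865) / 196.025 = 79.865/196.025 = 0.4074.

40.74 wt%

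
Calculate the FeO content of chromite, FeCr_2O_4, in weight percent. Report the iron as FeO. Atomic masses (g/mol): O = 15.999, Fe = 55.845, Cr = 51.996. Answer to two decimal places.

32.10 wt%

Formula mass = 223.833 g/mol.
1 Fe → 1.0000 mol FeO per formula unit; M(FeO) = 71.844, so FeO mass = 71.844 g.
71.844/223.833 × 100 = 32.10 wt%.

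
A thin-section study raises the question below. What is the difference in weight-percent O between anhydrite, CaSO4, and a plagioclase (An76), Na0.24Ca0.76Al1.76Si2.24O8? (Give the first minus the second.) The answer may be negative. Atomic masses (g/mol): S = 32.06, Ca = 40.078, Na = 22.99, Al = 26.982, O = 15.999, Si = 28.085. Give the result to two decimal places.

0.36 percentage points

M(CaSO4) = 136.134 g/mol, so wt% O = 63.996/136.134 × 100 = 47.01%.
M(Na0.24Ca0.76Al1.76Si2.24O8) = 274.368 g/mol, so wt% O = 127.992/274.368 × 100 = 46.65%.
47.01 − 46.65 = 0.36 pp.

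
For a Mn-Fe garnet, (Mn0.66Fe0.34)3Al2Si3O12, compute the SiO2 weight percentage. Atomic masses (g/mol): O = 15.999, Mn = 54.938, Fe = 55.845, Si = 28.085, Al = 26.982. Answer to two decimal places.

36.34 wt%

Formula mass = 495.946 g/mol.
3 Si → 3.0000 mol SiO2 per formula unit; M(SiO2) = 60.083, so SiO2 mass = 180.249 g.
180.249/495.946 × 100 = 36.34 wt%.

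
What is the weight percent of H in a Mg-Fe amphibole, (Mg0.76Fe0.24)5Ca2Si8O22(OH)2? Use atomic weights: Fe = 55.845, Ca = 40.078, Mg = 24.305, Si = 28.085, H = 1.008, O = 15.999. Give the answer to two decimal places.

Molar mass of (Mg0.76Fe0.24)5Ca2Si8O22(OH)2: 3.80×24.305 + 1.20×55.845 + 2×40.078 + 8×28.085 + 24×15.999 + 2×1.008 = 850.201 g/mol.
Mass of H per formula unit: 2 × 1.008 = 2.016 g.
Weight fraction H = 2.016 / 850.201 = 0.0024.

0.24 weight percent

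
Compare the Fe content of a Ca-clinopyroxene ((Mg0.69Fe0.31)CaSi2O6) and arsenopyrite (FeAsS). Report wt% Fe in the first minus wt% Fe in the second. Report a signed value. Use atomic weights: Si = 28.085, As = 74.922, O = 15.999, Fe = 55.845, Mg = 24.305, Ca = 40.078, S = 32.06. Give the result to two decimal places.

Fe in (Mg0.69Fe0.31)CaSi2O6: molar mass 226.324 g/mol; 0.31×55.845 = 17.312 g → 7.65 wt%.
Fe in FeAsS: molar mass 162.827 g/mol; 1×55.845 = 55.845 g → 34.30 wt%.
Difference = 7.65 − 34.30 = -26.65 percentage points.

-26.65 percentage points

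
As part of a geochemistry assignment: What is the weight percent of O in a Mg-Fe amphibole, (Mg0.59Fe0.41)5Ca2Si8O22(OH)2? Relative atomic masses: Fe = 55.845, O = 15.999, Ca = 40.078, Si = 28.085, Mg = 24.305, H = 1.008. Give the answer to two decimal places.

Formula mass = 2.95×24.305 + 2.05×55.845 + 2×40.078 + 8×28.085 + 24×15.999 + 2×1.008 = 877.010 g/mol, of which 383.976 g is O.
So O makes up 383.976/877.010 = 0.4378 of the mass, i.e. 43.78%.

43.78 weight percent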